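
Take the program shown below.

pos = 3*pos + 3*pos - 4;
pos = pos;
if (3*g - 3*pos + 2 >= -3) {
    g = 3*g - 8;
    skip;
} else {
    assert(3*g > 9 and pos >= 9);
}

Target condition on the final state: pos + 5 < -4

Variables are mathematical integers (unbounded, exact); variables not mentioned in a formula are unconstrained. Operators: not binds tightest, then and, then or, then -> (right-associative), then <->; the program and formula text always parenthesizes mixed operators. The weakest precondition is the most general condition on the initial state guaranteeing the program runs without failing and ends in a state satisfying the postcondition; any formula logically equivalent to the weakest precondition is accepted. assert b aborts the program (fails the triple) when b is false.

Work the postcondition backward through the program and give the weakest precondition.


Working backward. After the program, the postcondition pos + 5 < -4 must hold; in canonical form it is pos < -9.
Then branch requires pos < -9; else branch requires 3*g > 9 and pos >= 9 and pos < -9.
Before the if: (3*g >= 3*pos - 5 -> pos < -9) and ((not (3*g >= 3*pos - 5)) -> (3*g > 9 and pos >= 9 and pos < -9))
Before pos := pos: (3*g >= 3*pos - 5 -> pos < -9) and ((not (3*g >= 3*pos - 5)) -> (3*g > 9 and pos >= 9 and pos < -9))
Before pos := 3*pos + 3*pos - 4: (3*g >= 18*pos - 17 -> 6*pos < -5) and ((not (3*g >= 18*pos - 17)) -> (3*g > 9 and 6*pos >= 13 and 6*pos < -5))
Answer: WP = (3*g >= 18*pos - 17 -> 6*pos < -5) and ((not (3*g >= 18*pos - 17)) -> (3*g > 9 and 6*pos >= 13 and 6*pos < -5))


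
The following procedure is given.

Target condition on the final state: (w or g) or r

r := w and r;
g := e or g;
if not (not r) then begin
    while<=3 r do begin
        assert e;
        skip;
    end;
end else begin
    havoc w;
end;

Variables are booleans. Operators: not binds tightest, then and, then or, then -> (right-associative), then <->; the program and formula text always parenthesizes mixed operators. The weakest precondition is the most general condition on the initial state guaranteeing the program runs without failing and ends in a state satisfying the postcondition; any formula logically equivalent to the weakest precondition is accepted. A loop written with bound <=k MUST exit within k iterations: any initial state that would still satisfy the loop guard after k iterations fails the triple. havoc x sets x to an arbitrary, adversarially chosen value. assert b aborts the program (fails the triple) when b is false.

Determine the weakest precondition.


Working backward. After the program, the postcondition (w or g) or r must hold; in canonical form it is w or g or r.
Then branch requires (r -> (e and (r -> (e and (r -> (e and (not r) and (w or g or r))) and ((not r) -> (w or g or r)))) and ((not r) -> (w or g or r)))) and ((not r) -> (w or g or r)); else branch requires g or r.
Before the if: (r -> ((r -> (e and (r -> (e and (r -> (e and (not r) and (w or g or r))) and ((not r) -> (w or g or r)))) and ((not r) -> (w or g or r)))) and ((not r) -> (w or g or r)))) and ((not r) -> (g or r))
Before g := e or g: (r -> ((r -> (e and (r -> (e and (r -> (e and (not r) and (w or e or g or r))) and ((not r) -> (w or e or g or r)))) and ((not r) -> (w or e or g or r)))) and ((not r) -> (w or e or g or r)))) and ((not r) -> (e or g or r))
Before r := w and r: ((w and r) -> (((w and r) -> (e and ((w and r) -> (e and ((w and r) -> (e and (not (w and r)) and (w or e or g or (w and r)))) and ((not (w and r)) -> (w or e or g or (w and r))))) and ((not (w and r)) -> (w or e or g or (w and r))))) and ((not (w and r)) -> (w or e or g or (w and r))))) and ((not (w and r)) -> (e or g or (w and r)))
Answer: WP = ((w and r) -> (((w and r) -> (e and ((w and r) -> (e and ((w and r) -> (e and (not (w and r)) and (w or e or g or (w and r)))) and ((not (w and r)) -> (w or e or g or (w and r))))) and ((not (w and r)) -> (w or e or g or (w and r))))) and ((not (w and r)) -> (w or e or g or (w and r))))) and ((not (w and r)) -> (e or g or (w and r)))


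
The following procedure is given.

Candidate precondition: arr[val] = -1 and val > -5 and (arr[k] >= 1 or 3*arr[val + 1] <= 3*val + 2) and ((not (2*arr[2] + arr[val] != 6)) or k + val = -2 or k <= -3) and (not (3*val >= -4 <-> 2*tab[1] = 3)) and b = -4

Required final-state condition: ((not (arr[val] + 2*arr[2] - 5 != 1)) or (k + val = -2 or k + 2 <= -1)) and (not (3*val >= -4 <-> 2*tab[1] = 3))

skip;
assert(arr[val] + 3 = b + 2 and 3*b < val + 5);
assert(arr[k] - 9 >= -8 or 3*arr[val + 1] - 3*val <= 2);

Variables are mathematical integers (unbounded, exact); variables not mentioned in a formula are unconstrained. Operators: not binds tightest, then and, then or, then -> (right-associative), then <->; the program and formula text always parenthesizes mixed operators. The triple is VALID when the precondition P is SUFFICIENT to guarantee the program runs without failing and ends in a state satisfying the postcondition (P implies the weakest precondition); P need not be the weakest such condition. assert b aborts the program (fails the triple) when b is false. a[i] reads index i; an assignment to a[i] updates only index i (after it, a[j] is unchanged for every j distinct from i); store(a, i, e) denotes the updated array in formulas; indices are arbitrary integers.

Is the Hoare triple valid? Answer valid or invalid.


Working backward. After the program, the postcondition ((not (arr[val] + 2*arr[2] - 5 != 1)) or (k + val = -2 or k + 2 <= -1)) and (not (3*val >= -4 <-> 2*tab[1] = 3)) must hold; in canonical form it is ((not (2*arr[2] + arr[val] != 6)) or k + val = -2 or k <= -3) and (not (3*val >= -4 <-> 2*tab[1] = 3)).
Before assert arr[k] - 9 >= -8 or 3*arr[val + 1] - 3*val <= 2: (arr[k] >= 1 or 3*arr[val + 1] <= 3*val + 2) and ((not (2*arr[2] + arr[val] != 6)) or k + val = -2 or k <= -3) and (not (3*val >= -4 <-> 2*tab[1] = 3))
Before assert arr[val] + 3 = b + 2 and 3*b < val + 5: arr[val] = b - 1 and 3*b < val + 5 and (arr[k] >= 1 or 3*arr[val + 1] <= 3*val + 2) and ((not (2*arr[2] + arr[val] != 6)) or k + val = -2 or k <= -3) and (not (3*val >= -4 <-> 2*tab[1] = 3))
Before skip: arr[val] = b - 1 and 3*b < val + 5 and (arr[k] >= 1 or 3*arr[val + 1] <= 3*val + 2) and ((not (2*arr[2] + arr[val] != 6)) or k + val = -2 or k <= -3) and (not (3*val >= -4 <-> 2*tab[1] = 3))
The weakest precondition is arr[val] = b - 1 and 3*b < val + 5 and (arr[k] >= 1 or 3*arr[val + 1] <= 3*val + 2) and ((not (2*arr[2] + arr[val] != 6)) or k + val = -2 or k <= -3) and (not (3*val >= -4 <-> 2*tab[1] = 3)).
Check whether arr[val] = -1 and val > -5 and (arr[k] >= 1 or 3*arr[val + 1] <= 3*val + 2) and ((not (2*arr[2] + arr[val] != 6)) or k + val = -2 or k <= -3) and (not (3*val >= -4 <-> 2*tab[1] = 3)) and b = -4 implies it.
Countermodel: at the initial state arr = {[-2] = 1, [0] = -1, [1] = -1, [2] = -1, elsewhere -1}, b = -4, k = -2, tab = {[-2] = 0, [0] = 0, [1] = 0, [2] = 0, elsewhere 0}, val = 0, the precondition holds but the weakest precondition fails.
Answer: invalid


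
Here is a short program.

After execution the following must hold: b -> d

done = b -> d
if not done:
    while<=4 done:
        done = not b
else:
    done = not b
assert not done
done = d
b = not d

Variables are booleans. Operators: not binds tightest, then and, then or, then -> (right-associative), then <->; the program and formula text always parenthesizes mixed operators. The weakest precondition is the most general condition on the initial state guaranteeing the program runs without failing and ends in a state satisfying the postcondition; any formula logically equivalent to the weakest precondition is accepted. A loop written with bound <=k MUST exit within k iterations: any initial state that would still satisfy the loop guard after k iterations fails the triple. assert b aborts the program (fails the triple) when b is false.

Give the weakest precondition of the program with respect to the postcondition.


Working backward. After the program, b -> d must hold.
Before b := not d: (not d) -> d
Before done := d: (not d) -> d
Before assert not done: (not done) and ((not d) -> d)
Then branch requires (done -> (((not b) -> (((not b) -> (((not b) -> (b and ((not d) -> d))) and (b -> (b and ((not d) -> d))))) and (b -> (b and ((not d) -> d))))) and (b -> (b and ((not d) -> d))))) and ((not done) -> ((not done) and ((not d) -> d))); else branch requires b and ((not d) -> d).
Before the if: ((not done) -> ((done -> (((not b) -> (((not b) -> (((not b) -> (b and ((not d) -> d))) and (b -> (b and ((not d) -> d))))) and (b -> (b and ((not d) -> d))))) and (b -> (b and ((not d) -> d))))) and ((not done) -> ((not done) and ((not d) -> d))))) and (done -> (b and ((not d) -> d)))
Before done := b -> d: ((not (b -> d)) -> (((b -> d) -> (((not b) -> (((not b) -> (((not b) -> (b and ((not d) -> d))) and (b -> (b and ((not d) -> d))))) and (b -> (b and ((not d) -> d))))) and (b -> (b and ((not d) -> d))))) and ((not (b -> d)) -> ((not (b -> d)) and ((not d) -> d))))) and ((b -> d) -> (b and ((not d) -> d)))
Answer: WP = ((not (b -> d)) -> (((b -> d) -> (((not b) -> (((not b) -> (((not b) -> (b and ((not d) -> d))) and (b -> (b and ((not d) -> d))))) and (b -> (b and ((not d) -> d))))) and (b -> (b and ((not d) -> d))))) and ((not (b -> d)) -> ((not (b -> d)) and ((not d) -> d))))) and ((b -> d) -> (b and ((not d) -> d)))


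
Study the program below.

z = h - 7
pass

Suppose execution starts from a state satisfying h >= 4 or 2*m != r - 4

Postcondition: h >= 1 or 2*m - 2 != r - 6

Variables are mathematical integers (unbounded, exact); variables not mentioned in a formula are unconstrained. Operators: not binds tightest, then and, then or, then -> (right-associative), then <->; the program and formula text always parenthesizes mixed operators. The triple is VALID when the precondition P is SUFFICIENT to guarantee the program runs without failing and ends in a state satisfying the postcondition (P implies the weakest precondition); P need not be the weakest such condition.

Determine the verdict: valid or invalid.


Working backward. After the program, the postcondition h >= 1 or 2*m - 2 != r - 6 must hold; in canonical form it is h >= 1 or 2*m != r - 4.
Before skip: h >= 1 or 2*m != r - 4
Before z := h - 7: h >= 1 or 2*m != r - 4
The weakest precondition is h >= 1 or 2*m != r - 4.
Check whether h >= 4 or 2*m != r - 4 implies it.
Every state satisfying the precondition satisfies the weakest precondition: the implication holds.
Answer: valid


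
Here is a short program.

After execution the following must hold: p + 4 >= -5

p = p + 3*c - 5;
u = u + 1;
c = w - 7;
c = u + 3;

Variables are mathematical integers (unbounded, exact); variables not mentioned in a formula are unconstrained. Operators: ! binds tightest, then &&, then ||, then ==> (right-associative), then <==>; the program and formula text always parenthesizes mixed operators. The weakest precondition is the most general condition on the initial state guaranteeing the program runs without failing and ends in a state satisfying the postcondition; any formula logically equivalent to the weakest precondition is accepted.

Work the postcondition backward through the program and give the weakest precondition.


Working backward. After the program, the postcondition p + 4 >= -5 must hold; in canonical form it is p >= -9.
Before c := u + 3: p >= -9
Before c := w - 7: p >= -9
Before u := u + 1: p >= -9
Before p := p + 3*c - 5: 3*c + p >= -4
Answer: WP = 3*c + p >= -4


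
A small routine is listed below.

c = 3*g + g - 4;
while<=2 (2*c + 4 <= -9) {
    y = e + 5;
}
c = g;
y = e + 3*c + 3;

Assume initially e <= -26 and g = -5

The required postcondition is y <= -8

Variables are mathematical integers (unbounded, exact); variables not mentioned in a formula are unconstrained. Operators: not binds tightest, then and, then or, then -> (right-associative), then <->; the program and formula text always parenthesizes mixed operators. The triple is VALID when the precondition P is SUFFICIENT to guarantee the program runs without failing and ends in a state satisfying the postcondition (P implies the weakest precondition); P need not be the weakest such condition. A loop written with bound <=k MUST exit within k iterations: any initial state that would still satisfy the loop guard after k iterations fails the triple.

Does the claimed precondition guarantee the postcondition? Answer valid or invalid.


Working backward. After the program, y <= -8 must hold.
Before y := e + 3*c + 3: 3*c + e <= -11
Before c := g: e + 3*g <= -11
Before the loop (bound <=2), unroll the exhaustion recursion (WP_0 = exit-now case; WP_j = one more guarded iteration, up to j = 2):
  WP_0: (not (2*c <= -13)) and e + 3*g <= -11
  WP_1: (2*c <= -13 -> ((not (2*c <= -13)) and e + 3*g <= -11)) and ((not (2*c <= -13)) -> e + 3*g <= -11)
  WP_2: (2*c <= -13 -> ((2*c <= -13 -> ((not (2*c <= -13)) and e + 3*g <= -11)) and ((not (2*c <= -13)) -> e + 3*g <= -11))) and ((not (2*c <= -13)) -> e + 3*g <= -11)
So before the loop: (2*c <= -13 -> ((2*c <= -13 -> ((not (2*c <= -13)) and e + 3*g <= -11)) and ((not (2*c <= -13)) -> e + 3*g <= -11))) and ((not (2*c <= -13)) -> e + 3*g <= -11)
Before c := 3*g + g - 4: (8*g <= -5 -> ((8*g <= -5 -> ((not (8*g <= -5)) and e + 3*g <= -11)) and ((not (8*g <= -5)) -> e + 3*g <= -11))) and ((not (8*g <= -5)) -> e + 3*g <= -11)
The weakest precondition is (8*g <= -5 -> ((8*g <= -5 -> ((not (8*g <= -5)) and e + 3*g <= -11)) and ((not (8*g <= -5)) -> e + 3*g <= -11))) and ((not (8*g <= -5)) -> e + 3*g <= -11).
Check whether e <= -26 and g = -5 implies it.
Countermodel: at the initial state e = -26, g = -5, the precondition holds but the weakest precondition fails.
Answer: invalid


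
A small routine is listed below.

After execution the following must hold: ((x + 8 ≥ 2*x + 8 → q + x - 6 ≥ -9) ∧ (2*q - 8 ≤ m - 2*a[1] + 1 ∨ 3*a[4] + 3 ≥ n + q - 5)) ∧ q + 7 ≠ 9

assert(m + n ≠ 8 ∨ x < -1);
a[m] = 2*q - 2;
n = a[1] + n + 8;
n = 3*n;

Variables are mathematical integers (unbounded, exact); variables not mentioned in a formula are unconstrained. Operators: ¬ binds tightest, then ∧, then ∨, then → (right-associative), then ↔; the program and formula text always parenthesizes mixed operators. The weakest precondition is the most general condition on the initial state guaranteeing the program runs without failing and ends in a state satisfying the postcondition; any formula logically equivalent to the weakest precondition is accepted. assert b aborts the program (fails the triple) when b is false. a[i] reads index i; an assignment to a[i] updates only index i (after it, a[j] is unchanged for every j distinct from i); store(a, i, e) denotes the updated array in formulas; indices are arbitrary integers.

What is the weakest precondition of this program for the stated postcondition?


Working backward. After the program, the postcondition ((x + 8 ≥ 2*x + 8 → q + x - 6 ≥ -9) ∧ (2*q - 8 ≤ m - 2*a[1] + 1 ∨ 3*a[4] + 3 ≥ n + q - 5)) ∧ q + 7 ≠ 9 must hold; in canonical form it is (x ≤ 0 → q + x ≥ -3) ∧ (2*a[1] + 2*q ≤ m + 9 ∨ 3*a[4] ≥ n + q - 8) ∧ q ≠ 2.
Before n := 3*n: (x ≤ 0 → q + x ≥ -3) ∧ (2*a[1] + 2*q ≤ m + 9 ∨ 3*a[4] ≥ 3*n + q - 8) ∧ q ≠ 2
Before n := a[1] + n + 8: (x ≤ 0 → q + x ≥ -3) ∧ (2*a[1] + 2*q ≤ m + 9 ∨ 3*a[4] ≥ 3*a[1] + 3*n + q + 16) ∧ q ≠ 2
Before a[m] := 2*q - 2: (x ≤ 0 → q + x ≥ -3) ∧ (2*store(a, m, 2*q - 2)[1] + 2*q ≤ m + 9 ∨ 3*store(a, m, 2*q - 2)[4] ≥ 3*store(a, m, 2*q - 2)[1] + 3*n + q + 16) ∧ q ≠ 2
Before assert m + n ≠ 8 ∨ x < -1: (m + n ≠ 8 ∨ x < -1) ∧ (x ≤ 0 → q + x ≥ -3) ∧ (2*store(a, m, 2*q - 2)[1] + 2*q ≤ m + 9 ∨ 3*store(a, m, 2*q - 2)[4] ≥ 3*store(a, m, 2*q - 2)[1] + 3*n + q + 16) ∧ q ≠ 2
Answer: WP = (m + n ≠ 8 ∨ x < -1) ∧ (x ≤ 0 → q + x ≥ -3) ∧ (2*store(a, m, 2*q - 2)[1] + 2*q ≤ m + 9 ∨ 3*store(a, m, 2*q - 2)[4] ≥ 3*store(a, m, 2*q - 2)[1] + 3*n + q + 16) ∧ q ≠ 2


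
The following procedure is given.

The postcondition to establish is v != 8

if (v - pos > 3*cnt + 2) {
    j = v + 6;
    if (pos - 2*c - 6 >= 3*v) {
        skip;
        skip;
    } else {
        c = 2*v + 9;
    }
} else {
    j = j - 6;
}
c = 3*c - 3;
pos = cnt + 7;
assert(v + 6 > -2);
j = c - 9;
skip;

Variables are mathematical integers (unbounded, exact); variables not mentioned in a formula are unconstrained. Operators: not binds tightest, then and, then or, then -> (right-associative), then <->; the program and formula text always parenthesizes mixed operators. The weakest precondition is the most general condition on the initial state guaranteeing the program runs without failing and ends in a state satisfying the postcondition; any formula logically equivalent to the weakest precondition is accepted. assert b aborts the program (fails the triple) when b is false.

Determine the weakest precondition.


Working backward. After the program, v != 8 must hold.
Before skip: v != 8
Before j := c - 9: v != 8
Before assert v + 6 > -2: v > -8 and v != 8
Before pos := cnt + 7: v > -8 and v != 8
Before c := 3*c - 3: v > -8 and v != 8
Then branch requires (pos >= 2*c + 3*v + 6 -> (v > -8 and v != 8)) and ((not (pos >= 2*c + 3*v + 6)) -> (v > -8 and v != 8)); else branch requires v > -8 and v != 8.
Before the if: (v > 3*cnt + pos + 2 -> ((pos >= 2*c + 3*v + 6 -> (v > -8 and v != 8)) and ((not (pos >= 2*c + 3*v + 6)) -> (v > -8 and v != 8)))) and ((not (v > 3*cnt + pos + 2)) -> (v > -8 and v != 8))
Answer: WP = (v > 3*cnt + pos + 2 -> ((pos >= 2*c + 3*v + 6 -> (v > -8 and v != 8)) and ((not (pos >= 2*c + 3*v + 6)) -> (v > -8 and v != 8)))) and ((not (v > 3*cnt + pos + 2)) -> (v > -8 and v != 8))


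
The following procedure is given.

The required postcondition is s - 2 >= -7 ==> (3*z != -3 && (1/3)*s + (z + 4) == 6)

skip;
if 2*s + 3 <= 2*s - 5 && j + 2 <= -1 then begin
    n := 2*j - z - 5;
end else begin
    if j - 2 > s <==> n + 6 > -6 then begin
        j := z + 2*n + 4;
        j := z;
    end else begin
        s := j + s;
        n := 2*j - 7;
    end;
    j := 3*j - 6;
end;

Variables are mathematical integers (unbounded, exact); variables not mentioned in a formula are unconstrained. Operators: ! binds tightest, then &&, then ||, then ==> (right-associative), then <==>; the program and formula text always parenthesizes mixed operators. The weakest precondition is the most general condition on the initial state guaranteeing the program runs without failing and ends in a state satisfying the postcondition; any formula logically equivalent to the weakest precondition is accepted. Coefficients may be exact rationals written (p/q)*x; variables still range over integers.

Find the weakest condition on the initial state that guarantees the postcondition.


Working backward. After the program, the postcondition s - 2 >= -7 ==> (3*z != -3 && (1/3)*s + (z + 4) == 6) must hold; in canonical form it is s >= -5 ==> (3*z != -3 && (1/3)*s + z == 2).
Then branch requires s >= -5 ==> (3*z != -3 && (1/3)*s + z == 2); else branch requires ((j > s + 2 <==> n > -12) ==> (s >= -5 ==> (3*z != -3 && (1/3)*s + z == 2))) && ((!(j > s + 2 <==> n > -12)) ==> (j + s >= -5 ==> (3*z != -3 && (1/3)*j + (1/3)*s + z == 2))).
Before the if: ((j > s + 2 <==> n > -12) ==> (s >= -5 ==> (3*z != -3 && (1/3)*s + z == 2))) && ((!(j > s + 2 <==> n > -12)) ==> (j + s >= -5 ==> (3*z != -3 && (1/3)*j + (1/3)*s + z == 2)))
Before skip: ((j > s + 2 <==> n > -12) ==> (s >= -5 ==> (3*z != -3 && (1/3)*s + z == 2))) && ((!(j > s + 2 <==> n > -12)) ==> (j + s >= -5 ==> (3*z != -3 && (1/3)*j + (1/3)*s + z == 2)))
Answer: WP = ((j > s + 2 <==> n > -12) ==> (s >= -5 ==> (3*z != -3 && (1/3)*s + z == 2))) && ((!(j > s + 2 <==> n > -12)) ==> (j + s >= -5 ==> (3*z != -3 && (1/3)*j + (1/3)*s + z == 2)))


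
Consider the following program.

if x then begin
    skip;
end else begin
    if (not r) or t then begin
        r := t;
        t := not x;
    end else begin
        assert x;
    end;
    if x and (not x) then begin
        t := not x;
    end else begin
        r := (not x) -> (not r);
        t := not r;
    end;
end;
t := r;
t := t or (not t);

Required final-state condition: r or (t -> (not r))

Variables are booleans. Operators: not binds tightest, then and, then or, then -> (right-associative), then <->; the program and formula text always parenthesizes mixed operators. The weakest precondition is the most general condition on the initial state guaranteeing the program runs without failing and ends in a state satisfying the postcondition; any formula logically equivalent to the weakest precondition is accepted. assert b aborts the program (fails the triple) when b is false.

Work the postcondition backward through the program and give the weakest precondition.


Working backward. After the program, r or (t -> (not r)) must hold.
Before t := t or (not t): true
Before t := r: true
Then branch requires true; else branch requires (not ((not r) or t)) -> x.
Before the if: (not x) -> ((not ((not r) or t)) -> x)
Answer: WP = (not x) -> ((not ((not r) or t)) -> x)


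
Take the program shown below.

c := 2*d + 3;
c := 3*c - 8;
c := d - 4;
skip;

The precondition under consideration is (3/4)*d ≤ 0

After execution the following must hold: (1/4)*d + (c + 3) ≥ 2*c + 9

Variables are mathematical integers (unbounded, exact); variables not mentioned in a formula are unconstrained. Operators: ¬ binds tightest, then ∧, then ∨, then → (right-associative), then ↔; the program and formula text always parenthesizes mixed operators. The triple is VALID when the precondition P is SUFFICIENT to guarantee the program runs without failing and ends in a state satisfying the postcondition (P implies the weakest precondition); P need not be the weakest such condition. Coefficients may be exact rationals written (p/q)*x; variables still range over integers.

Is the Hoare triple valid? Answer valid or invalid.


Working backward. After the program, the postcondition (1/4)*d + (c + 3) ≥ 2*c + 9 must hold; in canonical form it is (1/4)*d ≥ c + 6.
Before skip: (1/4)*d ≥ c + 6
Before c := d - 4: (3/4)*d ≤ -2
Before c := 3*c - 8: (3/4)*d ≤ -2
Before c := 2*d + 3: (3/4)*d ≤ -2
The weakest precondition is (3/4)*d ≤ -2.
Check whether (3/4)*d ≤ 0 implies it.
Countermodel: at the initial state d = -2, the precondition holds but the weakest precondition fails.
Answer: invalid


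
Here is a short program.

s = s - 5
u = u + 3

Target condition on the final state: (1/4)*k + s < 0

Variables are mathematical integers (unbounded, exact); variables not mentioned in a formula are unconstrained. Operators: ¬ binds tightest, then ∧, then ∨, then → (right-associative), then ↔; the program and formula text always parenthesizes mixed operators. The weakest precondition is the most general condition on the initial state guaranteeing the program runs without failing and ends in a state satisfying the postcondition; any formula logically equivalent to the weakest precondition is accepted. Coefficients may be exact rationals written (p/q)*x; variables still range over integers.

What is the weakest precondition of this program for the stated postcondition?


Working backward. After the program, (1/4)*k + s < 0 must hold.
Before u := u + 3: (1/4)*k + s < 0
Before s := s - 5: (1/4)*k + s < 5
Answer: WP = (1/4)*k + s < 5


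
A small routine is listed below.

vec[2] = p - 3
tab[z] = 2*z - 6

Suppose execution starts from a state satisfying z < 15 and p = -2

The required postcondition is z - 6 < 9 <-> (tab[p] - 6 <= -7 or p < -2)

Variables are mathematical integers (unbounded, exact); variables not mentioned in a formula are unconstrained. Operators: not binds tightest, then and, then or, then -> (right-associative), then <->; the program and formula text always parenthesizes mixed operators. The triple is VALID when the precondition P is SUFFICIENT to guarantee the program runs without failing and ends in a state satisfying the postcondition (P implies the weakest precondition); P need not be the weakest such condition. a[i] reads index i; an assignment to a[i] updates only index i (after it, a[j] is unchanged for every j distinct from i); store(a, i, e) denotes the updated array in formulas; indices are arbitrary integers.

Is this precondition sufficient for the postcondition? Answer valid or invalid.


Working backward. After the program, the postcondition z - 6 < 9 <-> (tab[p] - 6 <= -7 or p < -2) must hold; in canonical form it is z < 15 <-> (tab[p] <= -1 or p < -2).
Before tab[z] := 2*z - 6: z < 15 <-> (store(tab, z, 2*z - 6)[p] <= -1 or p < -2)
Before vec[2] := p - 3: z < 15 <-> (store(tab, z, 2*z - 6)[p] <= -1 or p < -2)
The weakest precondition is z < 15 <-> (store(tab, z, 2*z - 6)[p] <= -1 or p < -2).
Check whether z < 15 and p = -2 implies it.
Countermodel: at the initial state p = -2, tab = {[-3] = 2, [-2] = 0, elsewhere 2}, z = -3, the precondition holds but the weakest precondition fails.
Answer: invalid


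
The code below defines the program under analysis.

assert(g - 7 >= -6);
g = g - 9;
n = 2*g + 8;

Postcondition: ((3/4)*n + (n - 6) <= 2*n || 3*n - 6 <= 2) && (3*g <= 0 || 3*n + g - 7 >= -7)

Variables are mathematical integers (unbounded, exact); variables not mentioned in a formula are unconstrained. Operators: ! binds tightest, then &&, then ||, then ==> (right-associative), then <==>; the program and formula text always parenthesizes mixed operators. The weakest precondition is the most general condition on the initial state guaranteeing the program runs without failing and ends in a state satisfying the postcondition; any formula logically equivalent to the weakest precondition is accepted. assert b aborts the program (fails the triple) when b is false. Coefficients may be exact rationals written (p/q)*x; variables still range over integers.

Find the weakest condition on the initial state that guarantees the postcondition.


Working backward. After the program, the postcondition ((3/4)*n + (n - 6) <= 2*n || 3*n - 6 <= 2) && (3*g <= 0 || 3*n + g - 7 >= -7) must hold; in canonical form it is ((1/4)*n >= -6 || 3*n <= 8) && (3*g <= 0 || g + 3*n >= 0).
Before n := 2*g + 8: ((1/2)*g >= -8 || 6*g <= -16) && (3*g <= 0 || 7*g >= -24)
Before g := g - 9: ((1/2)*g >= -7/2 || 6*g <= 38) && (3*g <= 27 || 7*g >= 39)
Before assert g - 7 >= -6: g >= 1 && ((1/2)*g >= -7/2 || 6*g <= 38) && (3*g <= 27 || 7*g >= 39)
Answer: WP = g >= 1 && ((1/2)*g >= -7/2 || 6*g <= 38) && (3*g <= 27 || 7*g >= 39)


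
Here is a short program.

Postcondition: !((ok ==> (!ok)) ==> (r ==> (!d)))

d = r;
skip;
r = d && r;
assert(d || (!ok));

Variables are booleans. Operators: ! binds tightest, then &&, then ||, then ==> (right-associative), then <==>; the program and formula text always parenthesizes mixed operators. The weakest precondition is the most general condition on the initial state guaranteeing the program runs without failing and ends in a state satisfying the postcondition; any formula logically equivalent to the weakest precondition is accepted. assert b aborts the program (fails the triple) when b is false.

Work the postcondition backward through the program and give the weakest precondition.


Working backward. After the program, !((ok ==> (!ok)) ==> (r ==> (!d))) must hold.
Before assert d || (!ok): (d || (!ok)) && (!((ok ==> (!ok)) ==> (r ==> (!d))))
Before r := d && r: (d || (!ok)) && (!((ok ==> (!ok)) ==> ((d && r) ==> (!d))))
Before skip: (d || (!ok)) && (!((ok ==> (!ok)) ==> ((d && r) ==> (!d))))
Before d := r: (r || (!ok)) && (!((ok ==> (!ok)) ==> (r ==> (!r))))
Answer: WP = (r || (!ok)) && (!((ok ==> (!ok)) ==> (r ==> (!r))))


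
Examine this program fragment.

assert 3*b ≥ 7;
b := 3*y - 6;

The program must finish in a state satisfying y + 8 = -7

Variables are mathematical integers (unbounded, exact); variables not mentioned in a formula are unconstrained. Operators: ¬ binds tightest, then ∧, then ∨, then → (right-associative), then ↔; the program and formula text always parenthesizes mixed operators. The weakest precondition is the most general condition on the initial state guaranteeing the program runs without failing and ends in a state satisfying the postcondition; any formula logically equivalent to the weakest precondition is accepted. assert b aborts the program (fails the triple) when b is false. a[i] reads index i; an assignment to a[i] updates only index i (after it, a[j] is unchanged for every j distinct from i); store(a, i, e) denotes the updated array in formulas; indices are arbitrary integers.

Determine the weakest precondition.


Working backward. After the program, the postcondition y + 8 = -7 must hold; in canonical form it is y = -15.
Before b := 3*y - 6: y = -15
Before assert 3*b ≥ 7: 3*b ≥ 7 ∧ y = -15
Answer: WP = 3*b ≥ 7 ∧ y = -15


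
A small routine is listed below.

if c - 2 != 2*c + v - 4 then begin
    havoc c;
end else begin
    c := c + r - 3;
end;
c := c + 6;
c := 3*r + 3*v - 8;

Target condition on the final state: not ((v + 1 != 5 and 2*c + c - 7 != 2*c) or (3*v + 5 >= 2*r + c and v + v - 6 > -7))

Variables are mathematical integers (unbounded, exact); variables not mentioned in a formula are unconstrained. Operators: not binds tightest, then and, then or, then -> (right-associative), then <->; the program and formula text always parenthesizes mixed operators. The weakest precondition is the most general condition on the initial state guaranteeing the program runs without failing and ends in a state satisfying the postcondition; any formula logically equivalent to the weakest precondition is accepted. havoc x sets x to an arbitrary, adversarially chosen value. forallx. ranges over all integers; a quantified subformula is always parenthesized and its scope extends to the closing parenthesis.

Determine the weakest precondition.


Working backward. After the program, the postcondition not ((v + 1 != 5 and 2*c + c - 7 != 2*c) or (3*v + 5 >= 2*r + c and v + v - 6 > -7)) must hold; in canonical form it is not ((v != 4 and c != 7) or (3*v >= c + 2*r - 5 and 2*v > -1)).
Before c := 3*r + 3*v - 8: not ((v != 4 and 3*r + 3*v != 15) or (5*r <= 13 and 2*v > -1))
Before c := c + 6: not ((v != 4 and 3*r + 3*v != 15) or (5*r <= 13 and 2*v > -1))
Then branch requires not ((v != 4 and 3*r + 3*v != 15) or (5*r <= 13 and 2*v > -1)); else branch requires not ((v != 4 and 3*r + 3*v != 15) or (5*r <= 13 and 2*v > -1)).
Before the if: (c + v != 2 -> (not ((v != 4 and 3*r + 3*v != 15) or (5*r <= 13 and 2*v > -1)))) and ((not (c + v != 2)) -> (not ((v != 4 and 3*r + 3*v != 15) or (5*r <= 13 and 2*v > -1))))
Answer: WP = (c + v != 2 -> (not ((v != 4 and 3*r + 3*v != 15) or (5*r <= 13 and 2*v > -1)))) and ((not (c + v != 2)) -> (not ((v != 4 and 3*r + 3*v != 15) or (5*r <= 13 and 2*v > -1))))


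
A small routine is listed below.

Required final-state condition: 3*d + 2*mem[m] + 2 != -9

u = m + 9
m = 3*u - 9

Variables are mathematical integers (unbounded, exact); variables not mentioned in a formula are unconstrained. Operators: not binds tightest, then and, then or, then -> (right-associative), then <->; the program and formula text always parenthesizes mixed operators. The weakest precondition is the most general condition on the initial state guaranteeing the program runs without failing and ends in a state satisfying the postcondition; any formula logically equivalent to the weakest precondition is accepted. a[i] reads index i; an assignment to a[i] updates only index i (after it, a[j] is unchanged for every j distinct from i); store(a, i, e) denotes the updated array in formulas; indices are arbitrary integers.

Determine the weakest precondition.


Working backward. After the program, the postcondition 3*d + 2*mem[m] + 2 != -9 must hold; in canonical form it is 2*mem[m] + 3*d != -11.
Before m := 3*u - 9: 2*mem[3*u - 9] + 3*d != -11
Before u := m + 9: 2*mem[3*m + 18] + 3*d != -11
Answer: WP = 2*mem[3*m + 18] + 3*d != -11


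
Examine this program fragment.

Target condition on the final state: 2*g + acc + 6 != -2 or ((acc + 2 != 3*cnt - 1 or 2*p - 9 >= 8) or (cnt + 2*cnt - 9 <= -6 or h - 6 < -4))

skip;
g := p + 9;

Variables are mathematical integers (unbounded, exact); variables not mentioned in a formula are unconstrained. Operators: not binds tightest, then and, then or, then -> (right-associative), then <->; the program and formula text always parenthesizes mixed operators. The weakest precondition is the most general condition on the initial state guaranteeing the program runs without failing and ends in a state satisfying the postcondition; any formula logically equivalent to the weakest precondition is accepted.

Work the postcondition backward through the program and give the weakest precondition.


Working backward. After the program, the postcondition 2*g + acc + 6 != -2 or ((acc + 2 != 3*cnt - 1 or 2*p - 9 >= 8) or (cnt + 2*cnt - 9 <= -6 or h - 6 < -4)) must hold; in canonical form it is acc + 2*g != -8 or acc != 3*cnt - 3 or 2*p >= 17 or 3*cnt <= 3 or h < 2.
Before g := p + 9: acc + 2*p != -26 or acc != 3*cnt - 3 or 2*p >= 17 or 3*cnt <= 3 or h < 2
Before skip: acc + 2*p != -26 or acc != 3*cnt - 3 or 2*p >= 17 or 3*cnt <= 3 or h < 2
Answer: WP = acc + 2*p != -26 or acc != 3*cnt - 3 or 2*p >= 17 or 3*cnt <= 3 or h < 2


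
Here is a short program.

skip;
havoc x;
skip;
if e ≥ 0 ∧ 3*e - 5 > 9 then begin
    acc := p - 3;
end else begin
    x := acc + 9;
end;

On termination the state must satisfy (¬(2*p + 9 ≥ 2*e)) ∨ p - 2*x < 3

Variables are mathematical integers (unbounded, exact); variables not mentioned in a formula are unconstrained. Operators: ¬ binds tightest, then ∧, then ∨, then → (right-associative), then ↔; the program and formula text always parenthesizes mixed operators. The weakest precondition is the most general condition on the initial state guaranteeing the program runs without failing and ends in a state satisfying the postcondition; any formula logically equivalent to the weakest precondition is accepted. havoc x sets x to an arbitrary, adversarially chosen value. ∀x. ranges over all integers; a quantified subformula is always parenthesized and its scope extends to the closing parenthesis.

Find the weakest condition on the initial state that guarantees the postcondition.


Working backward. After the program, the postcondition (¬(2*p + 9 ≥ 2*e)) ∨ p - 2*x < 3 must hold; in canonical form it is (¬(2*p ≥ 2*e - 9)) ∨ p < 2*x + 3.
Then branch requires (¬(2*p ≥ 2*e - 9)) ∨ p < 2*x + 3; else branch requires (¬(2*p ≥ 2*e - 9)) ∨ p < 2*acc + 21.
Before the if: ((e ≥ 0 ∧ 3*e > 14) → ((¬(2*p ≥ 2*e - 9)) ∨ p < 2*x + 3)) ∧ ((¬(e ≥ 0 ∧ 3*e > 14)) → ((¬(2*p ≥ 2*e - 9)) ∨ p < 2*acc + 21))
Before skip: ((e ≥ 0 ∧ 3*e > 14) → ((¬(2*p ≥ 2*e - 9)) ∨ p < 2*x + 3)) ∧ ((¬(e ≥ 0 ∧ 3*e > 14)) → ((¬(2*p ≥ 2*e - 9)) ∨ p < 2*acc + 21))
Before havoc x: ∀x_1. (((e ≥ 0 ∧ 3*e > 14) → ((¬(2*p ≥ 2*e - 9)) ∨ p < 2*x_1 + 3)) ∧ ((¬(e ≥ 0 ∧ 3*e > 14)) → ((¬(2*p ≥ 2*e - 9)) ∨ p < 2*acc + 21)))
Before skip: ∀x_1. (((e ≥ 0 ∧ 3*e > 14) → ((¬(2*p ≥ 2*e - 9)) ∨ p < 2*x_1 + 3)) ∧ ((¬(e ≥ 0 ∧ 3*e > 14)) → ((¬(2*p ≥ 2*e - 9)) ∨ p < 2*acc + 21)))
Answer: WP = ∀x_1. (((e ≥ 0 ∧ 3*e > 14) → ((¬(2*p ≥ 2*e - 9)) ∨ p < 2*x_1 + 3)) ∧ ((¬(e ≥ 0 ∧ 3*e > 14)) → ((¬(2*p ≥ 2*e - 9)) ∨ p < 2*acc + 21)))


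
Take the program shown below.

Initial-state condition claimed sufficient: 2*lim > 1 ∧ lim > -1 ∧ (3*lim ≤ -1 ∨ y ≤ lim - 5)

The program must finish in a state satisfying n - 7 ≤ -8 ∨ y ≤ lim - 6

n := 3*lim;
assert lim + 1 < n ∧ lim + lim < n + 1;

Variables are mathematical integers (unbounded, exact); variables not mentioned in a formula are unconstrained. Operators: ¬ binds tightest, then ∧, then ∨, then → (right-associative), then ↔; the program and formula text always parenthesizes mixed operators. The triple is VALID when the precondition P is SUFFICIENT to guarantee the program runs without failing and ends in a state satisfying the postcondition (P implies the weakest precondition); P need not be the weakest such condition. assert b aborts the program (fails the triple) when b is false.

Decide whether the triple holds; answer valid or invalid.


Working backward. After the program, the postcondition n - 7 ≤ -8 ∨ y ≤ lim - 6 must hold; in canonical form it is n ≤ -1 ∨ y ≤ lim - 6.
Before assert lim + 1 < n ∧ lim + lim < n + 1: lim < n - 1 ∧ 2*lim < n + 1 ∧ (n ≤ -1 ∨ y ≤ lim - 6)
Before n := 3*lim: 2*lim > 1 ∧ lim > -1 ∧ (3*lim ≤ -1 ∨ y ≤ lim - 6)
The weakest precondition is 2*lim > 1 ∧ lim > -1 ∧ (3*lim ≤ -1 ∨ y ≤ lim - 6).
Check whether 2*lim > 1 ∧ lim > -1 ∧ (3*lim ≤ -1 ∨ y ≤ lim - 5) implies it.
Countermodel: at the initial state lim = 5, y = 0, the precondition holds but the weakest precondition fails.
Answer: invalid


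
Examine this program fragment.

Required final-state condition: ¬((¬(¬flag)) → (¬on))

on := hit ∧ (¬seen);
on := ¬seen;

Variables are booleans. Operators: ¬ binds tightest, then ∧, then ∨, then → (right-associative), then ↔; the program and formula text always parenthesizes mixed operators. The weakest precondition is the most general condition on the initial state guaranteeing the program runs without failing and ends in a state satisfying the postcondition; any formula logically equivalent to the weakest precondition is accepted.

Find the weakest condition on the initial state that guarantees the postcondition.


Working backward. After the program, the postcondition ¬((¬(¬flag)) → (¬on)) must hold; in canonical form it is ¬(flag → (¬on)).
Before on := ¬seen: ¬(flag → seen)
Before on := hit ∧ (¬seen): ¬(flag → seen)
Answer: WP = ¬(flag → seen)


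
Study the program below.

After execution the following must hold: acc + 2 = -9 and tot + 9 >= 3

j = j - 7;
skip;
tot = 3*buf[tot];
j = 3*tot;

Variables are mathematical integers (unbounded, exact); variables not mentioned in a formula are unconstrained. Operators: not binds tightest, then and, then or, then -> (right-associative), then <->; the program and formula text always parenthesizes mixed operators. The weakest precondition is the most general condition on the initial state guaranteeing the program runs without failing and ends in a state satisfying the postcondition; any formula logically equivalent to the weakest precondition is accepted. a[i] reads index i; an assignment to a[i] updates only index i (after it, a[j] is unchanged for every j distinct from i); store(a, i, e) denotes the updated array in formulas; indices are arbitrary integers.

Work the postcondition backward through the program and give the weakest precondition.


Working backward. After the program, the postcondition acc + 2 = -9 and tot + 9 >= 3 must hold; in canonical form it is acc = -11 and tot >= -6.
Before j := 3*tot: acc = -11 and tot >= -6
Before tot := 3*buf[tot]: acc = -11 and 3*buf[tot] >= -6
Before skip: acc = -11 and 3*buf[tot] >= -6
Before j := j - 7: acc = -11 and 3*buf[tot] >= -6
Answer: WP = acc = -11 and 3*buf[tot] >= -6


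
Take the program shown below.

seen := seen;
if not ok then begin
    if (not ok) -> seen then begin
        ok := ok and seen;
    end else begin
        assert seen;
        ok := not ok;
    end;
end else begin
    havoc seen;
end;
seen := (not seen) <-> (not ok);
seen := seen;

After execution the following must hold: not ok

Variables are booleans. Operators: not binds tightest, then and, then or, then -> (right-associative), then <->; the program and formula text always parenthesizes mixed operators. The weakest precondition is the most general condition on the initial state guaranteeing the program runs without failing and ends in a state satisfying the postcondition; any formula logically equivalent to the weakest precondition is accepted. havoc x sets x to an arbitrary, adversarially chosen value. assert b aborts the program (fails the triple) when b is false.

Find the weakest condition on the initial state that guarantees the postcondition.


Working backward. After the program, not ok must hold.
Before seen := seen: not ok
Before seen := (not seen) <-> (not ok): not ok
Then branch requires (((not ok) -> seen) -> (not (ok and seen))) and ((not ((not ok) -> seen)) -> (seen and ok)); else branch requires not ok.
Before the if: ((not ok) -> ((((not ok) -> seen) -> (not (ok and seen))) and ((not ((not ok) -> seen)) -> (seen and ok)))) and (ok -> (not ok))
Before seen := seen: ((not ok) -> ((((not ok) -> seen) -> (not (ok and seen))) and ((not ((not ok) -> seen)) -> (seen and ok)))) and (ok -> (not ok))
Answer: WP = ((not ok) -> ((((not ok) -> seen) -> (not (ok and seen))) and ((not ((not ok) -> seen)) -> (seen and ok)))) and (ok -> (not ok))
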